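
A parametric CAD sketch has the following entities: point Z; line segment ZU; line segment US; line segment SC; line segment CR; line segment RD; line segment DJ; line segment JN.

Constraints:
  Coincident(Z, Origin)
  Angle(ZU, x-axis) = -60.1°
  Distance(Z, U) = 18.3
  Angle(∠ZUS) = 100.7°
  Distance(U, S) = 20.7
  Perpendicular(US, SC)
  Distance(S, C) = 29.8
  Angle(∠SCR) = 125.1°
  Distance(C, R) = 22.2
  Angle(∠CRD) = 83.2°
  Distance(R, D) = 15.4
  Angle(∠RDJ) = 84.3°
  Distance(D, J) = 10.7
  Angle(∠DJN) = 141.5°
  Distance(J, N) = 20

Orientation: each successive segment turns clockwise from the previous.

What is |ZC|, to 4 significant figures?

26.84

Z is at the origin; ZU runs at -60.1° with length 18.3, so U = (9.122, -15.86). ∠ZUS = 100.7° gives US at -139.4° from the x-axis; with |US| = 20.7, S = (-6.595, -29.34). US ⟂ SC, so SC runs at 130.6°; with |SC| = 29.8, C = (-25.99, -6.709). Then |ZC| = |C − Z| = 26.84.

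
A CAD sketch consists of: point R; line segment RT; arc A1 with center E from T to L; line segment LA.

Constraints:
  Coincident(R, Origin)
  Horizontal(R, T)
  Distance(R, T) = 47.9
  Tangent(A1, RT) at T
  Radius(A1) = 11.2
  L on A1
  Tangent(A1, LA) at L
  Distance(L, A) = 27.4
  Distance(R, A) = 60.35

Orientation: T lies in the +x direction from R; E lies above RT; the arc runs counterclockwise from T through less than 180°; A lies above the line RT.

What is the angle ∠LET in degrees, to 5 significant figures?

118.57°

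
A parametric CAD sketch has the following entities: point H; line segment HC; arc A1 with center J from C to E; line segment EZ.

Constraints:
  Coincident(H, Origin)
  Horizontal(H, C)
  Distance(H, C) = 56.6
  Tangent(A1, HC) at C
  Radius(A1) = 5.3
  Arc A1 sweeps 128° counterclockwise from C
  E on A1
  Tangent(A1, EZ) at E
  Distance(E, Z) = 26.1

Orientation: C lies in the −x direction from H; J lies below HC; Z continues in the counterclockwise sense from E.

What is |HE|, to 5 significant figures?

61.377

A1 meets HC tangentially, so JC is at right angles to HC, so J = C + (0, -5.3) = (-56.600, -5.3000). On A1, C sits at bearing 90° from J; a 128° counterclockwise sweep puts E at bearing 218°, so E = J + 5.3·(cos 218°, sin 218°) = (-60.776, -8.5630). Then |HE| = |E − H| = 61.377.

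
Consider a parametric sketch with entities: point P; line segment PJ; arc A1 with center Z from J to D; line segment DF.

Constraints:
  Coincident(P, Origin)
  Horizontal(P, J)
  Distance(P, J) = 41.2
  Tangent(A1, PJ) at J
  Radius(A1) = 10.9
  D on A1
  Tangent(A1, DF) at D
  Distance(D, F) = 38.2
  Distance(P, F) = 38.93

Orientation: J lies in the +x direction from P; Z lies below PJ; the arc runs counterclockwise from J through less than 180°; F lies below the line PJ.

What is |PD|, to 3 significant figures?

32.4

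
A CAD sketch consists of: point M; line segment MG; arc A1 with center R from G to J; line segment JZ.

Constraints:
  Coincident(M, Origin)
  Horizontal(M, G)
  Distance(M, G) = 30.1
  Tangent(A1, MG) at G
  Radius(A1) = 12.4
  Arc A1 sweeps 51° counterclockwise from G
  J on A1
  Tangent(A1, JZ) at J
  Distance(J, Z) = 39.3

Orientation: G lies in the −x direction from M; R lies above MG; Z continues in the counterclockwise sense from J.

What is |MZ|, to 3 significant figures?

35.4

On A1, G sits at bearing -90° from R; a 51° counterclockwise sweep puts J at bearing -39°, so J = R + 12.4·(cos -39°, sin -39°) = (-20.5, 4.60). A1 meets JZ tangentially, so RJ is at right angles to JZ, so JZ runs along (−sin -39°, cos -39°); with |JZ| = 39.3, Z = (4.27, 35.1). Then |MZ| = |Z − M| = 35.4.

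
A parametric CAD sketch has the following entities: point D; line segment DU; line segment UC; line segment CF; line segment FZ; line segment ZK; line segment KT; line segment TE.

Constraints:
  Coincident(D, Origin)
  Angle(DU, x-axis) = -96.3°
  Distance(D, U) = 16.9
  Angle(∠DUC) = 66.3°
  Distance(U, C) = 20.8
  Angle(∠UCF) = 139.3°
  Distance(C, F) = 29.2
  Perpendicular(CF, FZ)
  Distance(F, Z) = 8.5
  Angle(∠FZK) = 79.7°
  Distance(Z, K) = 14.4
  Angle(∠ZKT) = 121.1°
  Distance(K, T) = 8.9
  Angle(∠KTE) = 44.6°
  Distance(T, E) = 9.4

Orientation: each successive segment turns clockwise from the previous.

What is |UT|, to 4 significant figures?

31.92

D is at the origin; DU runs at -96.3° with length 16.9, so U = (-1.855, -16.80). ∠DUC = 66.3° gives UC at 150.0° from the x-axis; with |UC| = 20.8, C = (-19.87, -6.398). ∠UCF = 139.3° gives CF at 109.3° from the x-axis; with |CF| = 29.2, F = (-29.52, 21.16). CF ⟂ FZ, so FZ runs at 19.30°; with |FZ| = 8.5, Z = (-21.50, 23.97). ∠FZK = 79.7° gives ZK at -81.00° from the x-axis; with |ZK| = 14.4, K = (-19.24, 9.748). ∠ZKT = 121.1° gives KT at -139.9° from the x-axis; with |KT| = 8.9, T = (-26.05, 4.015). Then |UT| = |T − U| = 31.92.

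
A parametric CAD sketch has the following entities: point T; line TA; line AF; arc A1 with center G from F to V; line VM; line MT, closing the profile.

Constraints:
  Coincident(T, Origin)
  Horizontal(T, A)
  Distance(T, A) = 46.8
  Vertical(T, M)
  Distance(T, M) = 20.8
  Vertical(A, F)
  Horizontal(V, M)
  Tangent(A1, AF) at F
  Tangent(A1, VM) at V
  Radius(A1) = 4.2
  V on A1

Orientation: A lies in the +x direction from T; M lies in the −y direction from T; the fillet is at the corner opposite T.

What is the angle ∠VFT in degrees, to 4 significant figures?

64.53°

The virtual corner opposite T is at (46.80, -20.80). The tangent condition forces GF to be normal to AF and the tangent condition forces GV to be normal to VM, with radius 4.2, so the center G sits 4.2 in from both sides at G = (42.60, -16.60). That places the tangent points at F = (46.80, -16.60) on AF and V = (42.60, -20.80) on VM. Then cos ∠VFT = FV·FT / (|FV||FT|), giving 64.53°.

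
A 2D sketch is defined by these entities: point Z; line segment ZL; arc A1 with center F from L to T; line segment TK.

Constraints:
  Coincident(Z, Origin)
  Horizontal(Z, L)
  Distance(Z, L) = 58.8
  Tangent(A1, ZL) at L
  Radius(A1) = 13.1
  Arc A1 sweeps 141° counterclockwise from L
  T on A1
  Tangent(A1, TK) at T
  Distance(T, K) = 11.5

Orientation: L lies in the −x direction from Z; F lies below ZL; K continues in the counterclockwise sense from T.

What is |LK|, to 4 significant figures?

30.53

On A1, L sits at bearing 90° from F; a 141° counterclockwise sweep puts T at bearing 231°, so T = F + 13.1·(cos 231°, sin 231°) = (-67.04, -23.28). A1 meets TK tangentially, so FT is at right angles to TK, so TK runs along (−sin 231°, cos 231°); with |TK| = 11.5, K = (-58.11, -30.52). Then |LK| = |K − L| = 30.53.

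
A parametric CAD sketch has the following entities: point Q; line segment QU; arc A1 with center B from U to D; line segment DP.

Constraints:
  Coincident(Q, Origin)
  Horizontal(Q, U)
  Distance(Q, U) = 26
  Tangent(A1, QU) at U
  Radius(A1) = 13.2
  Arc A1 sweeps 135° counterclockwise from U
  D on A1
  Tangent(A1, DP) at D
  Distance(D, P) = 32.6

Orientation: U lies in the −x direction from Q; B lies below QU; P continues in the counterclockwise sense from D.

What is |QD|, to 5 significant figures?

41.908

The tangent condition forces BU to be normal to QU, so B = U + (0, -13.2) = (-26.000, -13.200). On A1, U sits at bearing 90° from B; a 135° counterclockwise sweep puts D at bearing 225°, so D = B + 13.2·(cos 225°, sin 225°) = (-35.334, -22.534). Then |QD| = |D − Q| = 41.908.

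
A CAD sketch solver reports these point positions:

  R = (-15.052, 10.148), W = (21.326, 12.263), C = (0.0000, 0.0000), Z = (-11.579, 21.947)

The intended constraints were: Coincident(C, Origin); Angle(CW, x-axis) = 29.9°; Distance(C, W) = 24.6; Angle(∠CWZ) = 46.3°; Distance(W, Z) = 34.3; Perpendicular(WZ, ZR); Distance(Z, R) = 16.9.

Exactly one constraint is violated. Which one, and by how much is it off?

Distance(Z, R) = 16.9 — off by 4.60.

C = (0.00, 0.00) ✓; CW at 29.90° ✓; |CW| = 24.60 ✓; ∠CWZ = 46.30° ✓; |WZ| = 34.30 ✓; ∠(WZ, ZR) = 90.00° ✓; |ZR| = 12.30 ✗.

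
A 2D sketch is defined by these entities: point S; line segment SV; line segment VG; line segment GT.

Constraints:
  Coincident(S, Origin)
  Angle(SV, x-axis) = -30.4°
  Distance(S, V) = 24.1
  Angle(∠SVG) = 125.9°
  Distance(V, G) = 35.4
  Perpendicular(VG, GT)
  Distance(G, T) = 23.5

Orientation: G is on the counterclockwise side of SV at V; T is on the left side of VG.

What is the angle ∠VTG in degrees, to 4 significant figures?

56.42°

S is at the origin; SV runs at -30.4° with length 24.1, so V = 24.1·(cos -30.4°, sin -30.4°) = (20.79, -12.20). ∠SVG = 125.9°, so VG runs at -30.4° + (180° − 125.9°) = 23.70° from the x-axis; with |VG| = 35.4, G = V + 35.4·(cos 23.70°, sin 23.70°) = (53.20, 2.034). The perpendicularity gives GT at right angles to VG; with |GT| = 23.5 on the left of VG, T = G + 23.5·(-0.4019, 0.9157) = (43.76, 23.55). Then cos ∠VTG = TV·TG / (|TV||TG|), giving 56.42°.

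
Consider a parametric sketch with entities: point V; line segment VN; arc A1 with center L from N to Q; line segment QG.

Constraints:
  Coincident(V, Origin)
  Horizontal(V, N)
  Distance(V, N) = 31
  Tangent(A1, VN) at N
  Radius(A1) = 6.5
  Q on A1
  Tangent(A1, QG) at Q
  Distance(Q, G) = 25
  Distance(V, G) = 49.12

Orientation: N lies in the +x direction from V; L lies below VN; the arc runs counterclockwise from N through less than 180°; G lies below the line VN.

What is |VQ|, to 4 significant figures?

27.15

V is at the origin; VN is horizontal with |VN| = 31.0 and N on the +x side, so N = (31.00, 0.000). Since A1 is tangent to VN there, LN ⟂ VN, so L = N + (0, -6.5) = (31.00, -6.500). Since LQ ⟂ QG (tangency), |LG| = √(6.5² + 25.0²) = 25.83 regardless of where Q sits on A1. So G lies on both circle(V, 49.12) and circle(L, 25.83); the below-VN intersection is G = (37.74, -31.44). Q is the foot of the tangent from G: Q = (25.35, -9.721).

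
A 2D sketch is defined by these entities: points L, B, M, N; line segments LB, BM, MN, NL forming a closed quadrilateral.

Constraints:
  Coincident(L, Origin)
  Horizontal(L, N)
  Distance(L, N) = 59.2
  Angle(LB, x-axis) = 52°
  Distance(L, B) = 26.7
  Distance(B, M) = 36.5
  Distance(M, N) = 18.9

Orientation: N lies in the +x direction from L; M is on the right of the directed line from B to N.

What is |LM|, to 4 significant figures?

41.61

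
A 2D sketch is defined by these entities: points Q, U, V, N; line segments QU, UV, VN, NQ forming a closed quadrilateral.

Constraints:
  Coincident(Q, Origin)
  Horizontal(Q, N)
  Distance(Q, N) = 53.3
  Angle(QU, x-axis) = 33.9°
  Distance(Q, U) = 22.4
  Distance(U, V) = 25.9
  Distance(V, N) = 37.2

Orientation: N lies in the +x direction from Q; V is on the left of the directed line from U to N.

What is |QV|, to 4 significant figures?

47.80

Q is at the origin; Q and N share the same y with |QN| = 53.3 and N in +x, so N = (53.3, 0). QU runs at 33.9° with |QU| = 22.4, so U = (18.59, 12.49). V is determined by |UV| = 25.9 and |VN| = 37.2 together: it lies at the intersection of circle(U, 25.9) and circle(N, 37.2). With |UN| = 36.89, the foot of the radical line on UN is 8.779 from U and the perpendicular offset is √(25.9² − 8.779²) = 24.37. Taking the left-of-UN solution: V = (35.11, 32.45).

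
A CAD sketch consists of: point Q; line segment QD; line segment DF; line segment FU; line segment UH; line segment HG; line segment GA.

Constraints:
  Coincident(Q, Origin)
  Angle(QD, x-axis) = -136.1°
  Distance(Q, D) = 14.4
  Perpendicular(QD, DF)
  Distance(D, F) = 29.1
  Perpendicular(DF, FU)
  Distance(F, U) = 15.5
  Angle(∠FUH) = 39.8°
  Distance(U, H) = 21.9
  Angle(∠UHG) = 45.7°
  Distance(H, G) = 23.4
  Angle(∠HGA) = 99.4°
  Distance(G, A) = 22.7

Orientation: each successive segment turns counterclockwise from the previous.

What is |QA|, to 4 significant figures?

41.28

Q is at the origin; QD runs at -136.1° with length 14.4, so D = (-10.38, -9.985). QD ⟂ DF, so DF runs at -46.10°; with |DF| = 29.1, F = (9.802, -30.95). DF ⟂ FU, so FU runs at 43.90°; with |FU| = 15.5, U = (20.97, -20.21). ∠FUH = 39.8° gives UH at -175.9° from the x-axis; with |UH| = 21.9, H = (-0.8734, -21.77). ∠UHG = 45.7° gives HG at -41.60° from the x-axis; with |HG| = 23.4, G = (16.63, -37.31). ∠HGA = 99.4° gives GA at 39.00° from the x-axis; with |GA| = 22.7, A = (34.27, -23.02). Then |QA| = |A − Q| = 41.28.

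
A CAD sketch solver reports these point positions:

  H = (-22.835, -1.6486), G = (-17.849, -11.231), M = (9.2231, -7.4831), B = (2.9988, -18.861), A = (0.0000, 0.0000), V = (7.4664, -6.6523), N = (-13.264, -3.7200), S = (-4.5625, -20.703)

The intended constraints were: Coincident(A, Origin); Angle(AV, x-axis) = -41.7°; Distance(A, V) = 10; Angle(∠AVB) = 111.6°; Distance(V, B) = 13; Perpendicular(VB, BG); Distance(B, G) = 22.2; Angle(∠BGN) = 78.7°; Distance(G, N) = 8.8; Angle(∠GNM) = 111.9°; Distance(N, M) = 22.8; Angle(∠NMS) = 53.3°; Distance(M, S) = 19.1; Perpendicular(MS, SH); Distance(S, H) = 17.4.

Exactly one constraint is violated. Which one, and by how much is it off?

Distance(S, H) = 17.4 — off by 9.00.

A = (0.00, 0.00) ✓; AV at -41.70° ✓; |AV| = 10.00 ✓; ∠AVB = 111.6° ✓; |VB| = 13.00 ✓; ∠(VB, BG) = 90.00° ✓; |BG| = 22.20 ✓; ∠BGN = 78.70° ✓; |GN| = 8.800 ✓; ∠GNM = 111.9° ✓; |NM| = 22.80 ✓; ∠NMS = 53.30° ✓; |MS| = 19.10 ✓; ∠(MS, SH) = 90.00° ✓; |SH| = 26.40 ✗.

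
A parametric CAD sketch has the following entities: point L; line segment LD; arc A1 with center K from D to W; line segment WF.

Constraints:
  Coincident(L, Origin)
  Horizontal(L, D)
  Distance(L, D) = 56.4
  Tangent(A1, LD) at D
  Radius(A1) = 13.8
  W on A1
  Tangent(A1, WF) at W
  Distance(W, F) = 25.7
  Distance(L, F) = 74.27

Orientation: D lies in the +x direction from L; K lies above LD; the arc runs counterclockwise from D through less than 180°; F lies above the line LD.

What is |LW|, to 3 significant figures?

71.8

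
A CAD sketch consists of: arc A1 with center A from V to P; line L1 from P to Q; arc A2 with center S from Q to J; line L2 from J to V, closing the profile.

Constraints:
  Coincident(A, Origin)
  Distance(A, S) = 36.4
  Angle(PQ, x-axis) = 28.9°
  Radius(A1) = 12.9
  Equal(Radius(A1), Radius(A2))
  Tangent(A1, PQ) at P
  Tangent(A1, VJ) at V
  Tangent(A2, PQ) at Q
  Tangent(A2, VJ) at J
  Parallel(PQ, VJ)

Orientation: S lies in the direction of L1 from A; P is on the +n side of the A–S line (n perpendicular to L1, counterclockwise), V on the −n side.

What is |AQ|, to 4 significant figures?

38.62

The slot axis is L1's direction at 28.9°, so u = (cos 28.9°, sin 28.9°) = (0.8755, 0.4833) and n = (−sin 28.9°, cos 28.9°) = (-0.4833, 0.8755). A is at the origin and S lies 36.4 along u from A, so S = 36.4·u = (31.87, 17.59). Tangency of A1 to both parallel lines with radius 12.9 puts P and V at A ± 12.9·n: P = (-6.234, 11.29), V = (6.234, -11.29). Equal radii place Q and J the same way about S: Q = S + 12.9·n = (25.63, 28.88), J = S − 12.9·n = (38.10, 6.298). Then |AQ| = |Q − A| = 38.62.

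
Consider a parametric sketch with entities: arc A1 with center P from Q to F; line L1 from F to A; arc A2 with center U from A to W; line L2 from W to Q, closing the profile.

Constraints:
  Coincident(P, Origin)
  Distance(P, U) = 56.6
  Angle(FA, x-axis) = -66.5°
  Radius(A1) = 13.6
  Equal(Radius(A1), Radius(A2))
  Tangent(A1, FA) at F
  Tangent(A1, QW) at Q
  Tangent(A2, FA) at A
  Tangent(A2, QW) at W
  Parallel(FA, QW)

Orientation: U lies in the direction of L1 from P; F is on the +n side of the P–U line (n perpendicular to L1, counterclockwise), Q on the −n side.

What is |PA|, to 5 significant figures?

58.211

The slot axis is L1's direction at -66.5°, so u = (cos -66.5°, sin -66.5°) = (0.39875, -0.91706) and n = (−sin -66.5°, cos -66.5°) = (0.91706, 0.39875). P is at the origin and U lies 56.6 along u from P, so U = 56.6·u = (22.569, -51.906). Tangency of A1 to both parallel lines with radius 13.6 puts F and Q at P ± 13.6·n: F = (12.472, 5.4230), Q = (-12.472, -5.4230). Equal radii place A and W the same way about U: A = U + 13.6·n = (35.041, -46.483), W = U − 13.6·n = (10.097, -57.329). Then |PA| = |A − P| = 58.211.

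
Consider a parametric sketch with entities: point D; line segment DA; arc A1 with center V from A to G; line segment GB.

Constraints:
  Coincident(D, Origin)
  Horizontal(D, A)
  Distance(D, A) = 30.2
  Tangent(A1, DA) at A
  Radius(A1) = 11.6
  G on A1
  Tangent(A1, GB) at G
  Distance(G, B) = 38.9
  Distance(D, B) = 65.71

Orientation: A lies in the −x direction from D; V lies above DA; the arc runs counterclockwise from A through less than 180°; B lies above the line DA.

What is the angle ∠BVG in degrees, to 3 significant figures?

73.4°

Checks: |VG| = 11.60 ✓; ∠(VG, GB) = 90.00° ✓; |GB| = 38.90 ✓; |DB| = 65.71 ✓.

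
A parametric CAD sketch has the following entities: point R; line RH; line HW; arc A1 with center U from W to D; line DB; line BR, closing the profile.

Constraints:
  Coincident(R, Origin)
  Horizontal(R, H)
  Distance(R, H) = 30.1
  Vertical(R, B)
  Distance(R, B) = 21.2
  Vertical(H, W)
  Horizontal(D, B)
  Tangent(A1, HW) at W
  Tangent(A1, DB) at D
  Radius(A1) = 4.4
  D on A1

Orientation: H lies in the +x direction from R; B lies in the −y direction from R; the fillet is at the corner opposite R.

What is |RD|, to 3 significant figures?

33.3

R is at the origin; R and H share the same y with |RH| = 30.1 and H on the +x side, so H = (30.1, 0.00). RB is vertical with |RB| = 21.2 and B on the −y side, so B = (0.00, -21.2). The virtual corner opposite R is at (30.1, -21.2). Tangency of A1 to HW means the radius UW is perpendicular to HW and the tangent condition forces UD to be normal to DB, with radius 4.4, so the center U sits 4.4 in from both sides at U = (25.7, -16.8). That places the tangent points at W = (30.1, -16.8) on HW and D = (25.7, -21.2) on DB. Then |RD| = |D − R| = 33.3.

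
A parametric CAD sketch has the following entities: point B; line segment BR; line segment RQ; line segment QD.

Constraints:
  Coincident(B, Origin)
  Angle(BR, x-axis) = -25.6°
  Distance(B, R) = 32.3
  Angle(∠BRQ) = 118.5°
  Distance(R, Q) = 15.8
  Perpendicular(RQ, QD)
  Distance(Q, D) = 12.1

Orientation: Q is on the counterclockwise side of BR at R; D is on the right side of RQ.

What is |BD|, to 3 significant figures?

51.1

∠BRQ = 118.5°, so RQ runs at -25.6° + (180° − 118.5°) = 35.9° from the x-axis; with |RQ| = 15.8, Q = R + 15.8·(cos 35.9°, sin 35.9°) = (41.9, -4.69). The perpendicularity gives QD at right angles to RQ; with |QD| = 12.1 on the right of RQ, D = Q + 12.1·(0.586, -0.810) = (49.0, -14.5). Then |BD| = |D − B| = 51.1.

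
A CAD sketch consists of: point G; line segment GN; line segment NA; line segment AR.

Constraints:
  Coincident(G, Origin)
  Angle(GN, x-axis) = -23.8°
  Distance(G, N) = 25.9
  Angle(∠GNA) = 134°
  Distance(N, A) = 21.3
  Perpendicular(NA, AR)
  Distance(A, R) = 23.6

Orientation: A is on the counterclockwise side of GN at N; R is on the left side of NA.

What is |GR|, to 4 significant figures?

39.60

∠GNA = 134.0°, so NA runs at -23.8° + (180° − 134.0°) = 22.20° from the x-axis; with |NA| = 21.3, A = N + 21.3·(cos 22.20°, sin 22.20°) = (43.42, -2.404). The perpendicularity gives AR at right angles to NA; with |AR| = 23.6 on the left of NA, R = A + 23.6·(-0.3778, 0.9259) = (34.50, 19.45). Then |GR| = |R − G| = 39.60.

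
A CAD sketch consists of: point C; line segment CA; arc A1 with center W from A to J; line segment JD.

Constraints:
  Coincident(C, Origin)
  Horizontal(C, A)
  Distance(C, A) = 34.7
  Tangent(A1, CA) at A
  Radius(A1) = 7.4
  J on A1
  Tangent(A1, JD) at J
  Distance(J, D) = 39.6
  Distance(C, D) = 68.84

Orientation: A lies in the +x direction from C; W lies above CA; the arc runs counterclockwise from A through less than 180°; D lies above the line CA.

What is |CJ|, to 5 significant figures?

42.056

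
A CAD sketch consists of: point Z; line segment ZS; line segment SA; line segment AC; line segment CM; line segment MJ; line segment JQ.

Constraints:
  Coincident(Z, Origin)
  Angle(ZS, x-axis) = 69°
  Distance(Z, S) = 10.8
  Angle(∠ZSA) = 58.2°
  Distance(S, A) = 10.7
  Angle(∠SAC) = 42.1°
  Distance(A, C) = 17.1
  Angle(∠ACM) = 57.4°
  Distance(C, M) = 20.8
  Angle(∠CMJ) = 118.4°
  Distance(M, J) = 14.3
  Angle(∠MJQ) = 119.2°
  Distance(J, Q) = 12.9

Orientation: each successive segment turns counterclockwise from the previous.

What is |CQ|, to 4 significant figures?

31.29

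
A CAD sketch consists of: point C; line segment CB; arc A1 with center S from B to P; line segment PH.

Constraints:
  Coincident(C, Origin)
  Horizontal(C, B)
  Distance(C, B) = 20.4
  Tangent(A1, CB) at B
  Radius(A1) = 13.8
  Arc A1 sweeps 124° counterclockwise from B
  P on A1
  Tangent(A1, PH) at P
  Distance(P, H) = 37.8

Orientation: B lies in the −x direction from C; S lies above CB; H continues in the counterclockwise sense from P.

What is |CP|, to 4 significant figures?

23.31

C is at the origin; CB is horizontal with |CB| = 20.4 and B on the −x side, so B = (-20.40, 0.000). The tangent condition forces SB to be normal to CB, so S = B + (0, 13.8) = (-20.40, 13.80). On A1, B sits at bearing -90° from S; a 124° counterclockwise sweep puts P at bearing 34°, so P = S + 13.8·(cos 34°, sin 34°) = (-8.959, 21.52). Then |CP| = |P − C| = 23.31.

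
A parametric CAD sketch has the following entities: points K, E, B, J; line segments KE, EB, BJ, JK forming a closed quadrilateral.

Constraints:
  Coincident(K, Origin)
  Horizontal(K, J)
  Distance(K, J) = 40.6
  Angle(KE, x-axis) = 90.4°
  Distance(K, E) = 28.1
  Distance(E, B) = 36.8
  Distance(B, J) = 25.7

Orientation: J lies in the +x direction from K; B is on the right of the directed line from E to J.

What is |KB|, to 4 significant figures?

16.29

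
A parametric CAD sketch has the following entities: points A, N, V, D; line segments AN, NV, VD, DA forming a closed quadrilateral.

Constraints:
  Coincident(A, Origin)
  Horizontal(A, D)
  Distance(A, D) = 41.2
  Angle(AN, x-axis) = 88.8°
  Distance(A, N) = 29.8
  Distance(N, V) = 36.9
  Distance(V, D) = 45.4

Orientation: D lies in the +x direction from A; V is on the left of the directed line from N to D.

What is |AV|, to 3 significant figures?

56.5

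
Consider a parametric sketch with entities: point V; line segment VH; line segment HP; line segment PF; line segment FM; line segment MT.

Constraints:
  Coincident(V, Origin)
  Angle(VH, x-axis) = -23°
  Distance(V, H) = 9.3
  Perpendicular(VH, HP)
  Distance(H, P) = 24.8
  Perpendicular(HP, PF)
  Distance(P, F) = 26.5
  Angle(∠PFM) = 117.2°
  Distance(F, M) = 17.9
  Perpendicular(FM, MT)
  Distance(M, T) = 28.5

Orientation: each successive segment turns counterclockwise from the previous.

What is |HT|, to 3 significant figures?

10.2

∠PFM = 117.2° gives FM at -140° from the x-axis; with |FM| = 17.9, M = (-19.9, 18.1). FM ⟂ MT, so MT runs at -50.2°; with |MT| = 28.5, T = (-1.65, -3.80). Then |HT| = |T − H| = 10.2.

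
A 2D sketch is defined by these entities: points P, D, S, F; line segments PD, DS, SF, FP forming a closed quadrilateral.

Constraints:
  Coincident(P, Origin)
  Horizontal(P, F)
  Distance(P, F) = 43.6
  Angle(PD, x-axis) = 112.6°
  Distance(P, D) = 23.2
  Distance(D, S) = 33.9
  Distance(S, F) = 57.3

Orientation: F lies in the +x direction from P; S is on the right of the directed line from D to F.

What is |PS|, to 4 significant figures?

17.44

P is at the origin; P and F share the same y with |PF| = 43.6 and F in +x, so F = (43.6, 0). PD runs at 112.6° with |PD| = 23.2, so D = (-8.916, 21.42). S is determined by |DS| = 33.9 and |SF| = 57.3 together: it lies at the intersection of circle(D, 33.9) and circle(F, 57.3). With |DF| = 56.72, the foot of the radical line on DF is 9.544 from D and the perpendicular offset is √(33.9² − 9.544²) = 32.53. Taking the right-of-DF solution: S = (-12.36, -12.31).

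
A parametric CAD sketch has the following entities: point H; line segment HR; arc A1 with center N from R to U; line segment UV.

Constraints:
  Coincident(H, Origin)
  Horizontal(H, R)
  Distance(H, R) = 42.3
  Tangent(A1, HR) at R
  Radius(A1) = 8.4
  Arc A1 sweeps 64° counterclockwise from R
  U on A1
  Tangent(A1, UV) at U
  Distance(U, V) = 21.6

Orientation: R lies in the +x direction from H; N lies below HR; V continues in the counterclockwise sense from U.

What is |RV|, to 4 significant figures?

29.53

H is at the origin; H and R share the same y with |HR| = 42.3 and R on the +x side, so R = (42.30, 0.000). Since A1 is tangent to HR there, NR ⟂ HR, so N = R + (0, -8.4) = (42.30, -8.400). On A1, R sits at bearing 90° from N; a 64° counterclockwise sweep puts U at bearing 154°, so U = N + 8.4·(cos 154°, sin 154°) = (34.75, -4.718). Tangency of A1 to UV means the radius NU is perpendicular to UV, so UV runs along (−sin 154°, cos 154°); with |UV| = 21.6, V = (25.28, -24.13). Then |RV| = |V − R| = 29.53.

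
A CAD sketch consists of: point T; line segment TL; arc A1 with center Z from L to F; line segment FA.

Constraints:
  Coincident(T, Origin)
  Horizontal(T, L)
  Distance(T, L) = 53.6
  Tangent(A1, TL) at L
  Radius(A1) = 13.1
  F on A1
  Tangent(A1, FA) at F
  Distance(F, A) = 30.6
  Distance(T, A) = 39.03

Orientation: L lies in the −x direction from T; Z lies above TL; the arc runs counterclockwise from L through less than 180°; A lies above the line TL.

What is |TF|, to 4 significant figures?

43.37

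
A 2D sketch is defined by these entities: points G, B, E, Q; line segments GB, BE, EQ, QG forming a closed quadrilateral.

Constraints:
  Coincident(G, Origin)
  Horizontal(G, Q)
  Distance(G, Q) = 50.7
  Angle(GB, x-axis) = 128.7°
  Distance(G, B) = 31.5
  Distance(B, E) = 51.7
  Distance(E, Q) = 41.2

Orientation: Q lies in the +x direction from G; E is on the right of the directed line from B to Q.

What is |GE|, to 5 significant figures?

20.200

Checks: |BE| = 51.70 ✓; |EQ| = 41.20 ✓.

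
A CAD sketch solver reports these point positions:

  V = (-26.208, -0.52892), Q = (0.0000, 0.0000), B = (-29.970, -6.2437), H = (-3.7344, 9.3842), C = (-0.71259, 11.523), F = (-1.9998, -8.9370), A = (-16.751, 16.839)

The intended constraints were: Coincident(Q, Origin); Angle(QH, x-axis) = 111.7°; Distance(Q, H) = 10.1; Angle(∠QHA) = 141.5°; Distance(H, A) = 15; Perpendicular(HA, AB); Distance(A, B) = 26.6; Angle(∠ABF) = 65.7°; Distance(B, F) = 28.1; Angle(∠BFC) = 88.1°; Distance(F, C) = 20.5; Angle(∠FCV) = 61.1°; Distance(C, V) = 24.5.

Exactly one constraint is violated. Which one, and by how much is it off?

Distance(C, V) = 24.5 — off by 3.70.

Q = (0.00, 0.00) ✓; QH at 111.7° ✓; |QH| = 10.10 ✓; ∠QHA = 141.5° ✓; |HA| = 15.00 ✓; ∠(HA, AB) = 90.00° ✓; |AB| = 26.60 ✓; ∠ABF = 65.70° ✓; |BF| = 28.10 ✓; ∠BFC = 88.10° ✓; |FC| = 20.50 ✓; ∠FCV = 61.10° ✓; |CV| = 28.20 ✗.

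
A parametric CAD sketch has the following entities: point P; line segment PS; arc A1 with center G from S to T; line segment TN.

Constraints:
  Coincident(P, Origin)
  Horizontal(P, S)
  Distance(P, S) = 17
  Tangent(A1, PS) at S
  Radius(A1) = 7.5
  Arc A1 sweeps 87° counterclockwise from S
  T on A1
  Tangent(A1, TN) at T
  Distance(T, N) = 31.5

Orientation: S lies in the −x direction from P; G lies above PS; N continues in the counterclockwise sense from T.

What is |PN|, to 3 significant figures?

39.4

P is at the origin; PS is horizontal with |PS| = 17.0 and S on the −x side, so S = (-17.0, 0.00). A1 meets PS tangentially, so GS is at right angles to PS, so G = S + (0, 7.5) = (-17.0, 7.50). On A1, S sits at bearing -90° from G; an 87° counterclockwise sweep puts T at bearing -3°, so T = G + 7.5·(cos -3°, sin -3°) = (-9.51, 7.11). Tangency of A1 to TN means the radius GT is perpendicular to TN, so TN runs along (−sin -3°, cos -3°); with |TN| = 31.5, N = (-7.86, 38.6). Then |PN| = |N − P| = 39.4.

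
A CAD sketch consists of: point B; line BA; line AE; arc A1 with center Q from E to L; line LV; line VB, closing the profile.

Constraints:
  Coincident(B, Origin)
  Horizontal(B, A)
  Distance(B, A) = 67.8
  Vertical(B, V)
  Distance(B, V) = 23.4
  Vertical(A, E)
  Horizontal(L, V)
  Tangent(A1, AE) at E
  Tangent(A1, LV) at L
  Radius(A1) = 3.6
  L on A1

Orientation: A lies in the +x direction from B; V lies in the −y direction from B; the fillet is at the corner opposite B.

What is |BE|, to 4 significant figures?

70.63

B is at the origin; B and A share the same y with |BA| = 67.8 and A on the +x side, so A = (67.80, 0.000). BV is vertical with |BV| = 23.4 and V on the −y side, so V = (0.000, -23.40). The virtual corner opposite B is at (67.80, -23.40). A1 meets AE tangentially, so QE is at right angles to AE and since A1 is tangent to LV there, QL ⟂ LV, with radius 3.6, so the center Q sits 3.6 in from both sides at Q = (64.20, -19.80). That places the tangent points at E = (67.80, -19.80) on AE and L = (64.20, -23.40) on LV. Then |BE| = |E − B| = 70.63.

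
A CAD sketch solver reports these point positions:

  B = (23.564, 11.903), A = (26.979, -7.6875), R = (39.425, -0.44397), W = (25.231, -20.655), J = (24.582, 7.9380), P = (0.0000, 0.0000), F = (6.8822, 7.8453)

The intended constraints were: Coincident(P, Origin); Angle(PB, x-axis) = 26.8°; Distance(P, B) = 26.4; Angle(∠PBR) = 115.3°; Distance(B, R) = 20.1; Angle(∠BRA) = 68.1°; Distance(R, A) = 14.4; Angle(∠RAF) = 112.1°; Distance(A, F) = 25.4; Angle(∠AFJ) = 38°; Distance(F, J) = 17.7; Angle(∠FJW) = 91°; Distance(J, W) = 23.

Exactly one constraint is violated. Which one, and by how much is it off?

Distance(J, W) = 23 — off by 5.60.

P = (0.00, 0.00) ✓; PB at 26.80° ✓; |PB| = 26.40 ✓; ∠PBR = 115.3° ✓; |BR| = 20.10 ✓; ∠BRA = 68.10° ✓; |RA| = 14.40 ✓; ∠RAF = 112.1° ✓; |AF| = 25.40 ✓; ∠AFJ = 38.00° ✓; |FJ| = 17.70 ✓; ∠FJW = 91.00° ✓; |JW| = 28.60 ✗.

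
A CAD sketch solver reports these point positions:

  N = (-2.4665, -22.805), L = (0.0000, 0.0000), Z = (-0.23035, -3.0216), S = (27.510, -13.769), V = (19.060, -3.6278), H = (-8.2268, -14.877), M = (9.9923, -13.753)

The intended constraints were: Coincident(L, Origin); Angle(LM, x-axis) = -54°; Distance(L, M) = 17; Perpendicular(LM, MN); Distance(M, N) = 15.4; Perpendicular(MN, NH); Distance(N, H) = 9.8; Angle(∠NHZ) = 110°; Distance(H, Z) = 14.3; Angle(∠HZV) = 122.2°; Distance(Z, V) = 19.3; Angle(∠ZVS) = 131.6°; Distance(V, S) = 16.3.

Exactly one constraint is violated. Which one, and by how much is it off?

Distance(V, S) = 16.3 — off by 3.10.

L = (0.00, 0.00) ✓; LM at -54.00° ✓; |LM| = 17.00 ✓; ∠(LM, MN) = 90.00° ✓; |MN| = 15.40 ✓; ∠(MN, NH) = 90.00° ✓; |NH| = 9.800 ✓; ∠NHZ = 110.0° ✓; |HZ| = 14.30 ✓; ∠HZV = 122.2° ✓; |ZV| = 19.30 ✓; ∠ZVS = 131.6° ✓; |VS| = 13.20 ✗.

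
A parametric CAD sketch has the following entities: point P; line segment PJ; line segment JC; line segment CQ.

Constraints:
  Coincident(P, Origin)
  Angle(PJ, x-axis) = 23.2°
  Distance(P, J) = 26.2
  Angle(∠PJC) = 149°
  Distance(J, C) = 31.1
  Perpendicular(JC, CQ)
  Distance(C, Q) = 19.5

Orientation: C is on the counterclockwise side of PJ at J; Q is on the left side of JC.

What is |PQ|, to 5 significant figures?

53.893

P is at the origin; PJ runs at 23.2° with length 26.2, so J = 26.2·(cos 23.2°, sin 23.2°) = (24.081, 10.321). ∠PJC = 149.0°, so JC runs at 23.2° + (180° − 149.0°) = 54.200° from the x-axis; with |JC| = 31.1, C = J + 31.1·(cos 54.200°, sin 54.200°) = (42.274, 35.545). JC ⟂ CQ; with |CQ| = 19.5 on the left of JC, Q = C + 19.5·(-0.81106, 0.58496) = (26.458, 46.952). Then |PQ| = |Q − P| = 53.893.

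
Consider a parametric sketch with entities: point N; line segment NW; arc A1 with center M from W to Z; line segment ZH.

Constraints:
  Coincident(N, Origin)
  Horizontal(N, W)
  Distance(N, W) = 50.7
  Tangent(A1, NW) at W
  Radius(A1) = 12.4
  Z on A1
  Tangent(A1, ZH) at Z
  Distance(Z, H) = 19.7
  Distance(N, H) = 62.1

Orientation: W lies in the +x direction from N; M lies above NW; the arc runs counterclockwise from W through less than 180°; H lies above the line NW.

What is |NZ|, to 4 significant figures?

64.10

N is at the origin; N and W share the same y with |NW| = 50.7 and W on the +x side, so W = (50.70, 0.000). Tangency of A1 to NW means the radius MW is perpendicular to NW, so M = W + (0, 12.4) = (50.70, 12.40). Since MZ ⟂ ZH (tangency), |MH| = √(12.4² + 19.7²) = 23.28 regardless of where Z sits on A1. So H lies on both circle(N, 62.1) and circle(M, 23.28); the above-NW intersection is H = (50.83, 35.68). Z is the foot of the tangent from H: Z = (61.23, 18.95).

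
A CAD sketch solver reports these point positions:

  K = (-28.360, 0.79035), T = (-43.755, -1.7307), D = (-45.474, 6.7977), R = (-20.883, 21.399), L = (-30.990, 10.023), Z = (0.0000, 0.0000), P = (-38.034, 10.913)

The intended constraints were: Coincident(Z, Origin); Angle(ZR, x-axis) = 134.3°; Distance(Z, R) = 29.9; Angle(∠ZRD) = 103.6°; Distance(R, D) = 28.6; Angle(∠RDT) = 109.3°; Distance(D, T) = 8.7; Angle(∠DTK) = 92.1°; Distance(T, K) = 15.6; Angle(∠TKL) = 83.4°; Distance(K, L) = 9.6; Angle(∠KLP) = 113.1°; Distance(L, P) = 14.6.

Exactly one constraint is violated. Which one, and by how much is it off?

Distance(L, P) = 14.6 — off by 7.50.

Z = (0.00, 0.00) ✓; ZR at 134.3° ✓; |ZR| = 29.90 ✓; ∠ZRD = 103.6° ✓; |RD| = 28.60 ✓; ∠RDT = 109.3° ✓; |DT| = 8.700 ✓; ∠DTK = 92.10° ✓; |TK| = 15.60 ✓; ∠TKL = 83.40° ✓; |KL| = 9.600 ✓; ∠KLP = 113.1° ✓; |LP| = 7.100 ✗.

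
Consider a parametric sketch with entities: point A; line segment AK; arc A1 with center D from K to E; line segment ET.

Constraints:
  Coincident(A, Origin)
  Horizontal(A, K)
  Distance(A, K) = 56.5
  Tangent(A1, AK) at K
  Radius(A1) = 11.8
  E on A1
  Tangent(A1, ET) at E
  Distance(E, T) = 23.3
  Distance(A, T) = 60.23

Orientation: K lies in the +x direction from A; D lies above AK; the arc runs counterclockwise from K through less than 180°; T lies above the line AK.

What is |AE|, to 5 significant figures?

67.802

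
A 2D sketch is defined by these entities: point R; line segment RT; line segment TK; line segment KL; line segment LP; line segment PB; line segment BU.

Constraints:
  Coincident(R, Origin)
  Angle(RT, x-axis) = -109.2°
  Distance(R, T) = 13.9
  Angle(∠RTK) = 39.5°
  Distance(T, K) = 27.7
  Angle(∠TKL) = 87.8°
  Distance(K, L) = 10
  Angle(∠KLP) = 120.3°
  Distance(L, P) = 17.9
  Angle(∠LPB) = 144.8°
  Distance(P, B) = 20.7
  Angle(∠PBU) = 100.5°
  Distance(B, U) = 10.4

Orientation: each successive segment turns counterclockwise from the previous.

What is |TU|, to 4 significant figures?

11.08

R is at the origin; RT runs at -109.2° with length 13.9, so T = (-4.571, -13.13). ∠RTK = 39.5° gives TK at 31.30° from the x-axis; with |TK| = 27.7, K = (19.10, 1.264). ∠TKL = 87.8° gives KL at 123.5° from the x-axis; with |KL| = 10.0, L = (13.58, 9.603). ∠KLP = 120.3° gives LP at -176.8° from the x-axis; with |LP| = 17.9, P = (-4.294, 8.604). ∠LPB = 144.8° gives PB at -141.6° from the x-axis; with |PB| = 20.7, B = (-20.52, -4.254). ∠PBU = 100.5° gives BU at -62.10° from the x-axis; with |BU| = 10.4, U = (-15.65, -13.45). Then |TU| = |U − T| = 11.08.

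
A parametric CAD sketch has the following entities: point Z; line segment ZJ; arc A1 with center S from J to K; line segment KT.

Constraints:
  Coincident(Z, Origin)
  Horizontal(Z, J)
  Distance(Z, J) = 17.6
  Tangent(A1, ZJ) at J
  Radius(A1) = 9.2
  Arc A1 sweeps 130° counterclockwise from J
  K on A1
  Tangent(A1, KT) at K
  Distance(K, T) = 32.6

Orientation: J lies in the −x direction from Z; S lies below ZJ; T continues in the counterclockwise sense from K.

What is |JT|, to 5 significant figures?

42.431

On A1, J sits at bearing 90° from S; a 130° counterclockwise sweep puts K at bearing 220°, so K = S + 9.2·(cos 220°, sin 220°) = (-24.648, -15.114). Since A1 is tangent to KT there, SK ⟂ KT, so KT runs along (−sin 220°, cos 220°); with |KT| = 32.6, T = (-3.6927, -40.087). Then |JT| = |T − J| = 42.431.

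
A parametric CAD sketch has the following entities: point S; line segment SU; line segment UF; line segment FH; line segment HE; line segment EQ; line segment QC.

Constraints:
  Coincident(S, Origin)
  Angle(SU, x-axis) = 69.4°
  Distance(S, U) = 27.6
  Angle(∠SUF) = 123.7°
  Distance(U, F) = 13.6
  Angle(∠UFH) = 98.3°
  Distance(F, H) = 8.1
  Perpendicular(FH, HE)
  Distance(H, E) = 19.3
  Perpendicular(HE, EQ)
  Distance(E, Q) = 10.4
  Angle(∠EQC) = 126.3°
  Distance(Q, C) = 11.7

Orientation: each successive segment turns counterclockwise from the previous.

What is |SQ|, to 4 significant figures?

24.37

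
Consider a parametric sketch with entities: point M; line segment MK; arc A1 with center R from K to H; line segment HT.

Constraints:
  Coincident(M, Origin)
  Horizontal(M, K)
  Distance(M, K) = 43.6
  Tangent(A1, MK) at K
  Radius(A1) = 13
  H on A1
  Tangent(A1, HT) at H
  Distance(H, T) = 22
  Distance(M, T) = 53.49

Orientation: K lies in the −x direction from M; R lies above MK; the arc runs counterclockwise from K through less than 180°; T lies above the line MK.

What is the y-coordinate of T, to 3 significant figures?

37.9

Checks: M.y = 0.00, K.y = 0.00 ✓; ∠(RK, KM) = 90.00° ✓; |RH| = 13.00 ✓; ∠(RH, HT) = 90.00° ✓; |HT| = 22.00 ✓; |MT| = 53.49 ✓.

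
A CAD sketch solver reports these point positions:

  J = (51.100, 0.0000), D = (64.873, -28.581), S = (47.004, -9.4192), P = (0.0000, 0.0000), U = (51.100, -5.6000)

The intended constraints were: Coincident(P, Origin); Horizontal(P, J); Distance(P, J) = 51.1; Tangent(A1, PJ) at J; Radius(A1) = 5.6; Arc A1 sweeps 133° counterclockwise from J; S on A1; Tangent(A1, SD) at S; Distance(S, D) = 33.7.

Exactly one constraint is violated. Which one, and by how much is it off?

Distance(S, D) = 33.7 — off by 7.50.

P = (0.00, 0.00) ✓; P.y = 0.00, J.y = 0.00 ✓; |PJ| = 51.10 ✓; ∠(UJ, JP) = 90.00° ✓; |UJ| = 5.600 ✓; bearing(U→S) − bearing(U→J) = 133.0° ✓; |US| = 5.600 ✓; ∠(US, SD) = 90.00° ✓; |SD| = 26.20 ✗.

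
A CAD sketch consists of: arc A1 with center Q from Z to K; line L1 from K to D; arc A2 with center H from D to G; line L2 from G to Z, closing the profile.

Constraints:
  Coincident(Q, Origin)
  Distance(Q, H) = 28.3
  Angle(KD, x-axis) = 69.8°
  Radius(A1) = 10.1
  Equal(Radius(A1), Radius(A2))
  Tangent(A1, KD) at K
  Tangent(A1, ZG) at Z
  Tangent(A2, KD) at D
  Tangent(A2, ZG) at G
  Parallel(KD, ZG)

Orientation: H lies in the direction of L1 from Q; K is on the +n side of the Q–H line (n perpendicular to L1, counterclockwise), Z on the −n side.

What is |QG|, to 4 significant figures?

30.05

Tangency of A1 to both parallel lines with radius 10.1 puts K and Z at Q ± 10.1·n: K = (-9.479, 3.488), Z = (9.479, -3.488). Equal radii place D and G the same way about H: D = H + 10.1·n = (0.2932, 30.05), G = H − 10.1·n = (19.25, 23.07). Then |QG| = |G − Q| = 30.05.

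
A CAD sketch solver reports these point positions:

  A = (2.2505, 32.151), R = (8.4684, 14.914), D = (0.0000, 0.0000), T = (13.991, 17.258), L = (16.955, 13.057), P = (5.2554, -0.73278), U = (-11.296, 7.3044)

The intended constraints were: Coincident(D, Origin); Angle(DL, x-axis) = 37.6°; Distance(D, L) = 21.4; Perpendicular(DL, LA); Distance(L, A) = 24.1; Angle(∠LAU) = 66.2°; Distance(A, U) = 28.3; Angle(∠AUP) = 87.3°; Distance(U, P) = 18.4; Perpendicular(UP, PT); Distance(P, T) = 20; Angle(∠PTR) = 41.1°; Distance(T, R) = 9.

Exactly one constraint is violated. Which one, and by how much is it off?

Distance(T, R) = 9 — off by 3.00.

D = (0.00, 0.00) ✓; DL at 37.60° ✓; |DL| = 21.40 ✓; ∠(DL, LA) = 90.00° ✓; |LA| = 24.10 ✓; ∠LAU = 66.20° ✓; |AU| = 28.30 ✓; ∠AUP = 87.30° ✓; |UP| = 18.40 ✓; ∠(UP, PT) = 90.00° ✓; |PT| = 20.00 ✓; ∠PTR = 41.10° ✓; |TR| = 5.999 ✗.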